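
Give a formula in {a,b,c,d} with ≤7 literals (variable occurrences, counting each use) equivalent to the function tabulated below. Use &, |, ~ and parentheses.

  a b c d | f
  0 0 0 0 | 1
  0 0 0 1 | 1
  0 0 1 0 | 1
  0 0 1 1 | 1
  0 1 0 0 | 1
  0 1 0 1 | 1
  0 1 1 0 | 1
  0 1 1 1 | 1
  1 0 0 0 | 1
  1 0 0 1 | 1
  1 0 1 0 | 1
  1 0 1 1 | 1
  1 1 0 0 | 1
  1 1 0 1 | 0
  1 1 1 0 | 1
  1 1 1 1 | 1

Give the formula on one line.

  ~a = 1111111100000000
  (~a & d) = 0101010100000000
  ~d = 1010101010101010
  ~b = 1111000011110000
  (c | ~b) = 1111001111110011
  (~d | (c | ~b)) = 1111101111111011
  ((~a & d) | (~d | (c | ~b))) = 1111111111111011

((~a & d) | (~d | (c | ~b)))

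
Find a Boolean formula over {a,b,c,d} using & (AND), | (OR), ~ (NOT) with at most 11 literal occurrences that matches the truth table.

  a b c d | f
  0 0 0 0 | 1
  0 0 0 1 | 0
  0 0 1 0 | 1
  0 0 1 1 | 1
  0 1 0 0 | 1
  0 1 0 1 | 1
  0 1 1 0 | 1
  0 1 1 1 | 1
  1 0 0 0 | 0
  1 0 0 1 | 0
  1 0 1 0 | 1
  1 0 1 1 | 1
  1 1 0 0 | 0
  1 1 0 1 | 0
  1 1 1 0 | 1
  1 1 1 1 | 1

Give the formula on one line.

((~a | c) & (((~a & (~d | c)) & (a | ~b)) | (b | c)))

  ~a = 1111111100000000
  (~a | c) = 1111111100110011
  ~d = 1010101010101010
  (~d | c) = 1011101110111011
  (~a & (~d | c)) = 1011101100000000
  ~b = 1111000011110000
  (a | ~b) = 1111000011111111
  ((~a & (~d | c)) & (a | ~b)) = 1011000000000000
  (b | c) = 0011111100111111
  (((~a & (~d | c)) & (a | ~b)) | (b | c)) = 1011111100111111
  ((~a | c) & (((~a & (~d | c)) & (a | ~b)) | (b | c))) = 1011111100110011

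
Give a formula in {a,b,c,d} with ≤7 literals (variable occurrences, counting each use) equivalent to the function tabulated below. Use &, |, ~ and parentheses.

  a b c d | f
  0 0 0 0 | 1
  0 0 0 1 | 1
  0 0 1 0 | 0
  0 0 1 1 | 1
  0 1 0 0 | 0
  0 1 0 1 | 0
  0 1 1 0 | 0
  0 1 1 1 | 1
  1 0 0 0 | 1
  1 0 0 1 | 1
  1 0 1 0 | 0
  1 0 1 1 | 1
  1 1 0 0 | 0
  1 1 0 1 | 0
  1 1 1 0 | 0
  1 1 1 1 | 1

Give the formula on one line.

((d & c) | (~b & ~c))

  (d & c) = 0001000100010001
  ~b = 1111000011110000
  ~c = 1100110011001100
  (~b & ~c) = 1100000011000000
  ((d & c) | (~b & ~c)) = 1101000111010001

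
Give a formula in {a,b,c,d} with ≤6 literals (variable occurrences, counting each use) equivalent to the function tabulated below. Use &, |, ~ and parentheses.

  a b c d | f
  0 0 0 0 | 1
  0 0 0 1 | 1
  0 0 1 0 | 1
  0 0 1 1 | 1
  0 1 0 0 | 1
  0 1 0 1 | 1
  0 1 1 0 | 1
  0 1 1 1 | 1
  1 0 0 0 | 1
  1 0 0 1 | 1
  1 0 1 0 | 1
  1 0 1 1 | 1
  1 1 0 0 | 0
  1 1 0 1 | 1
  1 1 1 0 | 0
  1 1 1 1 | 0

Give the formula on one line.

  ~b = 1111000011110000
  ~c = 1100110011001100
  (d & ~c) = 0100010001000100
  ~a = 1111111100000000
  ((d & ~c) | ~a) = 1111111101000100
  (~b | ((d & ~c) | ~a)) = 1111111111110100

(~b | ((d & ~c) | ~a))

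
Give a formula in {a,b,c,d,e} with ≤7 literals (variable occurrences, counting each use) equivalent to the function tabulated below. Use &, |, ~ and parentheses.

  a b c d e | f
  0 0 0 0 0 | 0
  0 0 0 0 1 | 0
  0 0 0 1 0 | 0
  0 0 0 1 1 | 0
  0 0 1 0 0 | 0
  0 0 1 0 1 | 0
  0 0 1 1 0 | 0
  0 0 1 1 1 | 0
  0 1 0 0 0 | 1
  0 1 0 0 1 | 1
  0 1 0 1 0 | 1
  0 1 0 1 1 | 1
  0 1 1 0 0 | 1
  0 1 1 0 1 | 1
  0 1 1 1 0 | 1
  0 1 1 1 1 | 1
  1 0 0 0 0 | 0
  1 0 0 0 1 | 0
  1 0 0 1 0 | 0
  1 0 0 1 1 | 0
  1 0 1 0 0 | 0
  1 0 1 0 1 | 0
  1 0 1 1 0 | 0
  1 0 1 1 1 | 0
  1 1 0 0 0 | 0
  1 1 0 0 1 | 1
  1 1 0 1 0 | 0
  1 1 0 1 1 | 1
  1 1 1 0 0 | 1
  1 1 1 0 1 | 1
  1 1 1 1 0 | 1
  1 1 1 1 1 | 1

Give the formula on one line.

(b & ((c | e) | ~a))

  (c | e) = 01011111010111110101111101011111
  ~a = 11111111111111110000000000000000
  ((c | e) | ~a) = 11111111111111110101111101011111
  (b & ((c | e) | ~a)) = 00000000111111110000000001011111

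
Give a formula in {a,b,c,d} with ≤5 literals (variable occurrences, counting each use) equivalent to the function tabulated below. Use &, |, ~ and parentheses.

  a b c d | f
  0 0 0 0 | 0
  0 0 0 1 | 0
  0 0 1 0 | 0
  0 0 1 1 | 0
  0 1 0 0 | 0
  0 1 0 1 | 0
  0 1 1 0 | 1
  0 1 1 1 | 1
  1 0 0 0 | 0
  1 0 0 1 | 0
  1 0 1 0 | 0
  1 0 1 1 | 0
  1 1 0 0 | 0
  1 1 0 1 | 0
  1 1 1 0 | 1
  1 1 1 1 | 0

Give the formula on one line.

((b & c) & (~a | ~d))

  (b & c) = 0000001100000011
  ~a = 1111111100000000
  ~d = 1010101010101010
  (~a | ~d) = 1111111110101010
  ((b & c) & (~a | ~d)) = 0000001100000010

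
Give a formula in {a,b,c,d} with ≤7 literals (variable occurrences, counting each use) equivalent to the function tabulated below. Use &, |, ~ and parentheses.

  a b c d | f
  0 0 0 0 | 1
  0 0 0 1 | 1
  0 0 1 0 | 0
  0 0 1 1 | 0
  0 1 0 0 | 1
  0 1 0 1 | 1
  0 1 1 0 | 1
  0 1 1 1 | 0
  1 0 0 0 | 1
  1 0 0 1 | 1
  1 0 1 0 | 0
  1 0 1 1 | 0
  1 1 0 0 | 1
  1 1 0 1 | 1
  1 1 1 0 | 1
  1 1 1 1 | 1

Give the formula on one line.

  (d & a) = 0000000001010101
  (b & (d & a)) = 0000000000000101
  ~d = 1010101010101010
  (~d & b) = 0000101000001010
  ~c = 1100110011001100
  ((~d & b) | ~c) = 1100111011001110
  ((b & (d & a)) | ((~d & b) | ~c)) = 1100111011001111

((b & (d & a)) | ((~d & b) | ~c))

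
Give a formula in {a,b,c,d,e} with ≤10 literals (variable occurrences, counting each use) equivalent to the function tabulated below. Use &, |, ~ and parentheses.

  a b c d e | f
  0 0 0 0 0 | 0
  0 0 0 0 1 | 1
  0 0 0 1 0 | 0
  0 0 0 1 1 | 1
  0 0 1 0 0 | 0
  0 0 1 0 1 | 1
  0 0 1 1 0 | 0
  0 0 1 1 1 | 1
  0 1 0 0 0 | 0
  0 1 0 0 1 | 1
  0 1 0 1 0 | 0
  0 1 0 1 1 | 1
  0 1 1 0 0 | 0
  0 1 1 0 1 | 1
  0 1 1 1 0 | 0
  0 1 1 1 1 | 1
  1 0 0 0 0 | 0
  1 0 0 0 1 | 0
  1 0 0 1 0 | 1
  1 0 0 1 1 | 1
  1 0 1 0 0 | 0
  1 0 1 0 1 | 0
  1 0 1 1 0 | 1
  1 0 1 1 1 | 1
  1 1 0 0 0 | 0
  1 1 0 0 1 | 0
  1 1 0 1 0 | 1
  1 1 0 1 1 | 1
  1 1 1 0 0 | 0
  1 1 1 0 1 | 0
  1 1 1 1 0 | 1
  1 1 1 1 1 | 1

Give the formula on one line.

((e & ((b | e) & (~a | d))) | (d & a))

  (b | e) = 01010101111111110101010111111111
  ~a = 11111111111111110000000000000000
  (~a | d) = 11111111111111110011001100110011
  ((b | e) & (~a | d)) = 01010101111111110001000100110011
  (e & ((b | e) & (~a | d))) = 01010101010101010001000100010001
  (d & a) = 00000000000000000011001100110011
  ((e & ((b | e) & (~a | d))) | (d & a)) = 01010101010101010011001100110011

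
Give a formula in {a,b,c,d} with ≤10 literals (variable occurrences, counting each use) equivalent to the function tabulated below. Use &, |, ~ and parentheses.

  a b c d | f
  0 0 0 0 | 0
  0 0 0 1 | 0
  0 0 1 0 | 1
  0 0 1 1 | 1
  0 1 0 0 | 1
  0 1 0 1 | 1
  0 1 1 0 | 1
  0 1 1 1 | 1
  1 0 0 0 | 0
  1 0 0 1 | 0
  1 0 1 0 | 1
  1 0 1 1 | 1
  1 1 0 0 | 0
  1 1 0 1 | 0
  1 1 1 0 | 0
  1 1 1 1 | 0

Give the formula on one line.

  ~a = 1111111100000000
  (~a & b) = 0000111100000000
  ~b = 1111000011110000
  (c & a) = 0000000000110011
  ((c & a) | b) = 0000111100111111
  (~b & ((c & a) | b)) = 0000000000110000
  ((~a & b) | (~b & ((c & a) | b))) = 0000111100110000
  (~a & c) = 0011001100000000
  (((~a & b) | (~b & ((c & a) | b))) | (~a & c)) = 0011111100110000

(((~a & b) | (~b & ((c & a) | b))) | (~a & c))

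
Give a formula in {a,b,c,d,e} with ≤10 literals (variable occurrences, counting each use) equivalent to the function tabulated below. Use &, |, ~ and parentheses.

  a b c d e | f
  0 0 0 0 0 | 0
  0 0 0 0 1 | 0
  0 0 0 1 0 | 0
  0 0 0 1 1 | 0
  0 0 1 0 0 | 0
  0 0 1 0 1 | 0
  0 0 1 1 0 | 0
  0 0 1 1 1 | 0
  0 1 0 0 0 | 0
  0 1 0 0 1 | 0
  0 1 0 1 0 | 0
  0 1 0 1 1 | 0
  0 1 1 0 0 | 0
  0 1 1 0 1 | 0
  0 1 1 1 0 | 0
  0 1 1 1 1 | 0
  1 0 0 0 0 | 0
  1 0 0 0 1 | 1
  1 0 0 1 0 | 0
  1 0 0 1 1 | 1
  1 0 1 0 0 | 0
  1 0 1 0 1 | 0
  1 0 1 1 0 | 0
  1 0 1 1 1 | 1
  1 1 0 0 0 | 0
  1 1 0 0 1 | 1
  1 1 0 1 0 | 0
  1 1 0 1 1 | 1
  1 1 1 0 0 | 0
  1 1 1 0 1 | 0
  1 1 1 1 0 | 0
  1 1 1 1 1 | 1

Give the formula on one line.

  ~d = 11001100110011001100110011001100
  (~d & c) = 00001100000011000000110000001100
  (e | (~d & c)) = 01011101010111010101110101011101
  ~c = 11110000111100001111000011110000
  (~c & a) = 00000000000000001111000011110000
  (d | (~c & a)) = 00110011001100111111001111110011
  ((e | (~d & c)) & (d | (~c & a))) = 00010001000100010101000101010001
  (((e | (~d & c)) & (d | (~c & a))) | ~c) = 11110001111100011111000111110001
  (a & (((e | (~d & c)) & (d | (~c & a))) | ~c)) = 00000000000000001111000111110001
  ((a & (((e | (~d & c)) & (d | (~c & a))) | ~c)) & e) = 00000000000000000101000101010001

((a & (((e | (~d & c)) & (d | (~c & a))) | ~c)) & e)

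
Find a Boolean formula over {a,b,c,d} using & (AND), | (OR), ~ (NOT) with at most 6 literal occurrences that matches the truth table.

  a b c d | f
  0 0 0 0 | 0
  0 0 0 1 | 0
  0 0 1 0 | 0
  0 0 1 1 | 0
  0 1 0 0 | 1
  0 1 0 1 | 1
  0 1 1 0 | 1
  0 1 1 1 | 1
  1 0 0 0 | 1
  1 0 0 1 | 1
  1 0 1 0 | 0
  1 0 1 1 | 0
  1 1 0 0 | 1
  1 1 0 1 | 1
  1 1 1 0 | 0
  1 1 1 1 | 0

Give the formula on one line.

((~c & (c | (~c & a))) | (~a & b))

  ~c = 1100110011001100
  (~c & a) = 0000000011001100
  (c | (~c & a)) = 0011001111111111
  (~c & (c | (~c & a))) = 0000000011001100
  ~a = 1111111100000000
  (~a & b) = 0000111100000000
  ((~c & (c | (~c & a))) | (~a & b)) = 0000111111001100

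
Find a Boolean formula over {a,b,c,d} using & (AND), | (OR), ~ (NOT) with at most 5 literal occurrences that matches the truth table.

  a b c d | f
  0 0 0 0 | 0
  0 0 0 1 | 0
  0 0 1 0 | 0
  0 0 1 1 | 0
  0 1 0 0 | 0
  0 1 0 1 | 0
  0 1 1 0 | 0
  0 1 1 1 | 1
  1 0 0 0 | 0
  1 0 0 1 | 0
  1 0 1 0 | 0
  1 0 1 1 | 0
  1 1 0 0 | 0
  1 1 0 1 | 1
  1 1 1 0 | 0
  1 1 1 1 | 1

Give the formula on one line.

  (b & d) = 0000010100000101
  (a | c) = 0011001111111111
  ((b & d) & (a | c)) = 0000000100000101

((b & d) & (a | c))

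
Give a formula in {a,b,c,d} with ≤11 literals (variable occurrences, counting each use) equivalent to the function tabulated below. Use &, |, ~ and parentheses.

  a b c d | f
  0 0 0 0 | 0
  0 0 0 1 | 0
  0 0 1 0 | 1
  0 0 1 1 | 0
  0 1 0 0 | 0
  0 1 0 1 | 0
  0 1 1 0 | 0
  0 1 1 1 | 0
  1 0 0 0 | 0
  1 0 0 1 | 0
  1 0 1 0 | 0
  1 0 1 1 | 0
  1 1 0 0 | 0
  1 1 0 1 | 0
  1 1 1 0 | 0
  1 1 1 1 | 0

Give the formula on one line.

((c & ~d) & (((a & d) & (a & ~b)) | (~b & ~a)))

  ~d = 1010101010101010
  (c & ~d) = 0010001000100010
  (a & d) = 0000000001010101
  ~b = 1111000011110000
  (a & ~b) = 0000000011110000
  ((a & d) & (a & ~b)) = 0000000001010000
  ~a = 1111111100000000
  (~b & ~a) = 1111000000000000
  (((a & d) & (a & ~b)) | (~b & ~a)) = 1111000001010000
  ((c & ~d) & (((a & d) & (a & ~b)) | (~b & ~a))) = 0010000000000000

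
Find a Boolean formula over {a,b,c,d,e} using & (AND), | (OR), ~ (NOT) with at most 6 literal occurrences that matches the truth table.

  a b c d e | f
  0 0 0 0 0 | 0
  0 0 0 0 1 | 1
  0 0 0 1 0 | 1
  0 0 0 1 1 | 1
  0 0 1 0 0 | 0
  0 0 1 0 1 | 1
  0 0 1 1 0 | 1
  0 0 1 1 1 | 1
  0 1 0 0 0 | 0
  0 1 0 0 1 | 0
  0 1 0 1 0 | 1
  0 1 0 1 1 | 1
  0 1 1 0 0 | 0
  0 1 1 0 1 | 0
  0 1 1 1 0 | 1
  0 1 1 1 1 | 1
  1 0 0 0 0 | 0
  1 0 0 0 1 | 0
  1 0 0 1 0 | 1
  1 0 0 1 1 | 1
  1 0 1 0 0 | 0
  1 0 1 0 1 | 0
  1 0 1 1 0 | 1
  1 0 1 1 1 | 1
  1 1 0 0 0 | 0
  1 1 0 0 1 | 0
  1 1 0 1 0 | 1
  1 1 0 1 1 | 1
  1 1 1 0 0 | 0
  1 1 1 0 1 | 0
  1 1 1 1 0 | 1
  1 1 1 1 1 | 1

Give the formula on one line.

(d | (~b & (e & ~a)))

  ~b = 11111111000000001111111100000000
  ~a = 11111111111111110000000000000000
  (e & ~a) = 01010101010101010000000000000000
  (~b & (e & ~a)) = 01010101000000000000000000000000
  (d | (~b & (e & ~a))) = 01110111001100110011001100110011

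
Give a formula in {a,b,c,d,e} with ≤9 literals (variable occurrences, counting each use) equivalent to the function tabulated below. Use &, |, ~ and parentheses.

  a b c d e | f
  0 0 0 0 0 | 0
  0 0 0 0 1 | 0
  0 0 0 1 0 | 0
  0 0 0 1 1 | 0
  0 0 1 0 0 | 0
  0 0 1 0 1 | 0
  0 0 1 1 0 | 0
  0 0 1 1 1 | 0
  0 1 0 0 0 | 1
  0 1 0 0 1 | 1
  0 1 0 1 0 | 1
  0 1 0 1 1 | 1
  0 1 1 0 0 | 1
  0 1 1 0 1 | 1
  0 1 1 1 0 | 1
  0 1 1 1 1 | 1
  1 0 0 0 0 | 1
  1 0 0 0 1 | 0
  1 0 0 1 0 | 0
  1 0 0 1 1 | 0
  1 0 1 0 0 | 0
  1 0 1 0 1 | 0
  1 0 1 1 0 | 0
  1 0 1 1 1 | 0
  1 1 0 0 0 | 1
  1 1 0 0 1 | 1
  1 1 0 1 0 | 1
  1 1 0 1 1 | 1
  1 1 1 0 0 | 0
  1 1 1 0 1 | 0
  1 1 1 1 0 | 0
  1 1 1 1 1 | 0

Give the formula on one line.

((~a | ~c) & (b | ((~d & (~e & a)) & ~c)))

  ~a = 11111111111111110000000000000000
  ~c = 11110000111100001111000011110000
  (~a | ~c) = 11111111111111111111000011110000
  ~d = 11001100110011001100110011001100
  ~e = 10101010101010101010101010101010
  (~e & a) = 00000000000000001010101010101010
  (~d & (~e & a)) = 00000000000000001000100010001000
  ((~d & (~e & a)) & ~c) = 00000000000000001000000010000000
  (b | ((~d & (~e & a)) & ~c)) = 00000000111111111000000011111111
  ((~a | ~c) & (b | ((~d & (~e & a)) & ~c))) = 00000000111111111000000011110000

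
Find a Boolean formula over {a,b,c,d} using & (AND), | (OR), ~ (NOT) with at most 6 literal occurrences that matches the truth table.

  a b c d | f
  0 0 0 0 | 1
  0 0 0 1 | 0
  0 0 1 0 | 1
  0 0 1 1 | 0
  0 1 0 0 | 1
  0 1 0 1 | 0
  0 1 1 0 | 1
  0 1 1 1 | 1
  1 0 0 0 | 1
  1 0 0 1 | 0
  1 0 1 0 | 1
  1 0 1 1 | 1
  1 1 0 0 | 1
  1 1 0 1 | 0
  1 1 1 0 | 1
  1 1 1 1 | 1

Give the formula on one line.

  ~d = 1010101010101010
  (a | b) = 0000111111111111
  (c & (a | b)) = 0000001100110011
  (~d | (c & (a | b))) = 1010101110111011

(~d | (c & (a | b)))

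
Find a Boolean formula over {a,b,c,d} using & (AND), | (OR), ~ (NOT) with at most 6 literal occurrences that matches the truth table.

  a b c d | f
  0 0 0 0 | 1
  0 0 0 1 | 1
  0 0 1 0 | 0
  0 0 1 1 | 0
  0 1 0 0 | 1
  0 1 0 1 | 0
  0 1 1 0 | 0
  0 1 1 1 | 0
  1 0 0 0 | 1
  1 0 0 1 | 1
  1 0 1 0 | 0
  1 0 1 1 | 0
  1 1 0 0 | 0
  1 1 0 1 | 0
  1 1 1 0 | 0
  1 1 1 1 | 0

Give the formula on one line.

((~b | (~d & (~a | d))) & ~c)

  ~b = 1111000011110000
  ~d = 1010101010101010
  ~a = 1111111100000000
  (~a | d) = 1111111101010101
  (~d & (~a | d)) = 1010101000000000
  (~b | (~d & (~a | d))) = 1111101011110000
  ~c = 1100110011001100
  ((~b | (~d & (~a | d))) & ~c) = 1100100011000000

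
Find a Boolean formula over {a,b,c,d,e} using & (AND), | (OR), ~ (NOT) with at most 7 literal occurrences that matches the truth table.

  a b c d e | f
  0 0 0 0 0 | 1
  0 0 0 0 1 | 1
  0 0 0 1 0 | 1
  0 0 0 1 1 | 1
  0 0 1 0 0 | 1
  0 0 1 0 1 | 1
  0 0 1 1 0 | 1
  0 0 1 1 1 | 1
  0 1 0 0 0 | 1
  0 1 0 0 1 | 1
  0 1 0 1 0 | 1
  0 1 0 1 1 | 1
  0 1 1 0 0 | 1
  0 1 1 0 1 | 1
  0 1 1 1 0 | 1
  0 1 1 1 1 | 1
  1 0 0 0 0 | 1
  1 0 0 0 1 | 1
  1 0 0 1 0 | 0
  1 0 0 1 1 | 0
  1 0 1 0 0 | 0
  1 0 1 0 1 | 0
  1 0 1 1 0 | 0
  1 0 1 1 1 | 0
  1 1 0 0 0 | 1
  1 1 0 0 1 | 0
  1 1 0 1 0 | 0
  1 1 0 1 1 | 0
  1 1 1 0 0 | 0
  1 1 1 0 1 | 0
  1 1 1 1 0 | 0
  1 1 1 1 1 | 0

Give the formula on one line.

(~a | (~d & ((~e | ~b) & ~c)))

  ~a = 11111111111111110000000000000000
  ~d = 11001100110011001100110011001100
  ~e = 10101010101010101010101010101010
  ~b = 11111111000000001111111100000000
  (~e | ~b) = 11111111101010101111111110101010
  ~c = 11110000111100001111000011110000
  ((~e | ~b) & ~c) = 11110000101000001111000010100000
  (~d & ((~e | ~b) & ~c)) = 11000000100000001100000010000000
  (~a | (~d & ((~e | ~b) & ~c))) = 11111111111111111100000010000000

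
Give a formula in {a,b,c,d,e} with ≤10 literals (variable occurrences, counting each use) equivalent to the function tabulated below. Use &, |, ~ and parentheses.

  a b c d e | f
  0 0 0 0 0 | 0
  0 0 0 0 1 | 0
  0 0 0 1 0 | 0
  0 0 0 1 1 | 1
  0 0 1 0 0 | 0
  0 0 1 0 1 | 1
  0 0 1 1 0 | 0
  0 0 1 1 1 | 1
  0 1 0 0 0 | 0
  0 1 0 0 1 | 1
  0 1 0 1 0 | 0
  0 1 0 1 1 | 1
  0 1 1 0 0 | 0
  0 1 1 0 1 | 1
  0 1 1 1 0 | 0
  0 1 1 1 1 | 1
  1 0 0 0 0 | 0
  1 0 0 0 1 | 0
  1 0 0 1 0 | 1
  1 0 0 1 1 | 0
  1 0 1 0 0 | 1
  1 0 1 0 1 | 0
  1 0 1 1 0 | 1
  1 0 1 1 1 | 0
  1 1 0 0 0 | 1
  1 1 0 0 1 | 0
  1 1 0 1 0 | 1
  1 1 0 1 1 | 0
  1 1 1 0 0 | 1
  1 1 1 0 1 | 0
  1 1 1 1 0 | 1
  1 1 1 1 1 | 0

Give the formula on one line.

  (b | c) = 00001111111111110000111111111111
  ((b | c) | d) = 00111111111111110011111111111111
  ~a = 11111111111111110000000000000000
  (~a & e) = 01010101010101010000000000000000
  ~e = 10101010101010101010101010101010
  ((~a & e) | ~e) = 11111111111111111010101010101010
  (((b | c) | d) & ((~a & e) | ~e)) = 00111111111111110010101010101010
  (a | e) = 01010101010101011111111111111111
  ((((b | c) | d) & ((~a & e) | ~e)) & (a | e)) = 00010101010101010010101010101010

((((b | c) | d) & ((~a & e) | ~e)) & (a | e))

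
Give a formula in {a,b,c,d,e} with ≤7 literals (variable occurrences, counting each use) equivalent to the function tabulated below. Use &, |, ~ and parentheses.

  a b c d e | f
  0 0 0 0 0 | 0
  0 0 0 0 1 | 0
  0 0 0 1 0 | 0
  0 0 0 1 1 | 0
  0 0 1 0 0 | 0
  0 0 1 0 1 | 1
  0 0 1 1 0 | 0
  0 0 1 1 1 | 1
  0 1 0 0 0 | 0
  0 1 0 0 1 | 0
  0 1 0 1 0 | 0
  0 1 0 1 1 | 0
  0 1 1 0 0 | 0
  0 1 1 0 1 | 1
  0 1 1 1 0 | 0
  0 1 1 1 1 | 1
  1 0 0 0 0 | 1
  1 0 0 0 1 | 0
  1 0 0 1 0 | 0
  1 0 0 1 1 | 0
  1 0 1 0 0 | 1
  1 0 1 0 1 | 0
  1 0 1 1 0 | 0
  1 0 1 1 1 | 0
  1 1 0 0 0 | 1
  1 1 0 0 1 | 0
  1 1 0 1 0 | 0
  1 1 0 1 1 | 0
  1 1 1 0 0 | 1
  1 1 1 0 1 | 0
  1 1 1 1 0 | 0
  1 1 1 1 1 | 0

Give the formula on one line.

  ~a = 11111111111111110000000000000000
  (~a & e) = 01010101010101010000000000000000
  ((~a & e) & c) = 00000101000001010000000000000000
  ~d = 11001100110011001100110011001100
  ~e = 10101010101010101010101010101010
  (~d & ~e) = 10001000100010001000100010001000
  ((~d & ~e) & a) = 00000000000000001000100010001000
  (((~a & e) & c) | ((~d & ~e) & a)) = 00000101000001011000100010001000

(((~a & e) & c) | ((~d & ~e) & a))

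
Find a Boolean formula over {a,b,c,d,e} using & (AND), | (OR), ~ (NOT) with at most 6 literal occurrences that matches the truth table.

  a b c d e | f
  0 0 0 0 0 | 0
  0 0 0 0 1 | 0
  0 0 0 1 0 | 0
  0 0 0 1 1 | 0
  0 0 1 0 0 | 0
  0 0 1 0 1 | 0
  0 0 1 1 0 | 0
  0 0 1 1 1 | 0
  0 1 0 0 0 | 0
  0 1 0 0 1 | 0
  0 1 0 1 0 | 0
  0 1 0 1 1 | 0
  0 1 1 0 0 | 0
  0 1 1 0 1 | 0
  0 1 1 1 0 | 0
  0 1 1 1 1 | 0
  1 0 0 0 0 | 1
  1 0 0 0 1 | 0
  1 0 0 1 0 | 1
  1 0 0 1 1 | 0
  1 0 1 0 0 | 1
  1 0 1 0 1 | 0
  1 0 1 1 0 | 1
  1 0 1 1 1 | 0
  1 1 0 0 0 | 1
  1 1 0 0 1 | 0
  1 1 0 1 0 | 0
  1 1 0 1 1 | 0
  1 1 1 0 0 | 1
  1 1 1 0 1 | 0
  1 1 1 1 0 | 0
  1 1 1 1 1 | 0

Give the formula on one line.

((~b | ~d) & (a & (~e & (a | b))))

  ~b = 11111111000000001111111100000000
  ~d = 11001100110011001100110011001100
  (~b | ~d) = 11111111110011001111111111001100
  ~e = 10101010101010101010101010101010
  (a | b) = 00000000111111111111111111111111
  (~e & (a | b)) = 00000000101010101010101010101010
  (a & (~e & (a | b))) = 00000000000000001010101010101010
  ((~b | ~d) & (a & (~e & (a | b)))) = 00000000000000001010101010001000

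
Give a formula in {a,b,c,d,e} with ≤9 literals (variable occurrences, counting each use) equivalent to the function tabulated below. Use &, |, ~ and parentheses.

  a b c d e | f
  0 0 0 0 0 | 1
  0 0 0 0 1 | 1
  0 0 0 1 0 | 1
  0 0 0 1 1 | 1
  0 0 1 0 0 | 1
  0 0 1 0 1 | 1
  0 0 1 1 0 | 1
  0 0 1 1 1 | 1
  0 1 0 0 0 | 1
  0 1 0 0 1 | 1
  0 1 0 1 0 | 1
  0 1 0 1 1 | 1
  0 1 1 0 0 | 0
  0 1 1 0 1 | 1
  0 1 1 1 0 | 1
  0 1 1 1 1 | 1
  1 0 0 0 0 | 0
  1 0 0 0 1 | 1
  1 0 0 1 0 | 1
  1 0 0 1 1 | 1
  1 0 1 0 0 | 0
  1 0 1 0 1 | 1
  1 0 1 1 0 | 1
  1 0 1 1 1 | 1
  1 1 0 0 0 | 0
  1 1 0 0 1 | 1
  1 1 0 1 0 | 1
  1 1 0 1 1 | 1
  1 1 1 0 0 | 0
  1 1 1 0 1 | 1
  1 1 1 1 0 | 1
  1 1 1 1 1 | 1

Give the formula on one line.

(((e | (~b | ~c)) & (d | ~a)) | (e | d))

  ~b = 11111111000000001111111100000000
  ~c = 11110000111100001111000011110000
  (~b | ~c) = 11111111111100001111111111110000
  (e | (~b | ~c)) = 11111111111101011111111111110101
  ~a = 11111111111111110000000000000000
  (d | ~a) = 11111111111111110011001100110011
  ((e | (~b | ~c)) & (d | ~a)) = 11111111111101010011001100110001
  (e | d) = 01110111011101110111011101110111
  (((e | (~b | ~c)) & (d | ~a)) | (e | d)) = 11111111111101110111011101110111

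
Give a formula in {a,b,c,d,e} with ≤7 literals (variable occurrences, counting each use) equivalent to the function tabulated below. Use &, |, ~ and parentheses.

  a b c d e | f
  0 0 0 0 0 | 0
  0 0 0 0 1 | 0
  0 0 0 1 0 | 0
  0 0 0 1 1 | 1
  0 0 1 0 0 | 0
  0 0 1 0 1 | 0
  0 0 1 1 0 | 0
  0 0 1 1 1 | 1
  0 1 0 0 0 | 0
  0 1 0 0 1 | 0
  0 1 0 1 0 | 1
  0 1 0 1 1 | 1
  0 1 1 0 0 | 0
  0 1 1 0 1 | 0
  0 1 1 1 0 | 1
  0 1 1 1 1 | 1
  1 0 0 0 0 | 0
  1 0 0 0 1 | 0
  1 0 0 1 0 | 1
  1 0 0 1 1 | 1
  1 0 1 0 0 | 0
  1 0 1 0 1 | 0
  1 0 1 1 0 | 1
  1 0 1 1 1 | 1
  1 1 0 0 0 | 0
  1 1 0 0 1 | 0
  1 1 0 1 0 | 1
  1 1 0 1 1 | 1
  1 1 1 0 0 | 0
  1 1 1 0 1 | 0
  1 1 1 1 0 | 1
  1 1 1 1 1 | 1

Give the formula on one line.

((b | ((a | e) & d)) & d)

  (a | e) = 01010101010101011111111111111111
  ((a | e) & d) = 00010001000100010011001100110011
  (b | ((a | e) & d)) = 00010001111111110011001111111111
  ((b | ((a | e) & d)) & d) = 00010001001100110011001100110011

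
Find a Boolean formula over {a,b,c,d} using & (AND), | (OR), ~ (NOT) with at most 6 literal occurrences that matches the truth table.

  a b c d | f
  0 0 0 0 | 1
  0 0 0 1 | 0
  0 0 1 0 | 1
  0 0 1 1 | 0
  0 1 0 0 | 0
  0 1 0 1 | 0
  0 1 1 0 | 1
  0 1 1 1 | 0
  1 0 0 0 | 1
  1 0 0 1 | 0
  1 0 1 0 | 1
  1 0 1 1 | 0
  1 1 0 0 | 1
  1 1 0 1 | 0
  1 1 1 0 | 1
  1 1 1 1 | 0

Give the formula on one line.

((~b | (a | c)) & ~d)

  ~b = 1111000011110000
  (a | c) = 0011001111111111
  (~b | (a | c)) = 1111001111111111
  ~d = 1010101010101010
  ((~b | (a | c)) & ~d) = 1010001010101010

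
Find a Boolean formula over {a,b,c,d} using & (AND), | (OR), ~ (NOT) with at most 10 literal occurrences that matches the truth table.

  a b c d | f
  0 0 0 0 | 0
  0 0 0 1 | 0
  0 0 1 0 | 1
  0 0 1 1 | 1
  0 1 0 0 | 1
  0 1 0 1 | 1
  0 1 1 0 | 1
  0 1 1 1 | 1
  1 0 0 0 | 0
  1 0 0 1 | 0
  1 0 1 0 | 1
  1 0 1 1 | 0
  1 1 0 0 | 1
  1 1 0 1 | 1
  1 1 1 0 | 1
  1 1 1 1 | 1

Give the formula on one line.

(((((b | ~a) & c) | (~d & a)) & c) | b)

  ~a = 1111111100000000
  (b | ~a) = 1111111100001111
  ((b | ~a) & c) = 0011001100000011
  ~d = 1010101010101010
  (~d & a) = 0000000010101010
  (((b | ~a) & c) | (~d & a)) = 0011001110101011
  ((((b | ~a) & c) | (~d & a)) & c) = 0011001100100011
  (((((b | ~a) & c) | (~d & a)) & c) | b) = 0011111100101111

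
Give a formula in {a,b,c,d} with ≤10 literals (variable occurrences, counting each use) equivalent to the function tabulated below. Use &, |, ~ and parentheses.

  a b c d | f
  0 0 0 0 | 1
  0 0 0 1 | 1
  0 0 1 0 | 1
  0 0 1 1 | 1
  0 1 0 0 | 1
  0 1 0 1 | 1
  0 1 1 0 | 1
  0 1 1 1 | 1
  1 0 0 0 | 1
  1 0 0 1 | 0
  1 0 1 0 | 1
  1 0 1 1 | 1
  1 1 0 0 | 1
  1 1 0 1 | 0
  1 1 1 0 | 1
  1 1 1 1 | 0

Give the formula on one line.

(((~d & a) | ~a) | ((~d | (~b & c)) & d))

  ~d = 1010101010101010
  (~d & a) = 0000000010101010
  ~a = 1111111100000000
  ((~d & a) | ~a) = 1111111110101010
  ~b = 1111000011110000
  (~b & c) = 0011000000110000
  (~d | (~b & c)) = 1011101010111010
  ((~d | (~b & c)) & d) = 0001000000010000
  (((~d & a) | ~a) | ((~d | (~b & c)) & d)) = 1111111110111010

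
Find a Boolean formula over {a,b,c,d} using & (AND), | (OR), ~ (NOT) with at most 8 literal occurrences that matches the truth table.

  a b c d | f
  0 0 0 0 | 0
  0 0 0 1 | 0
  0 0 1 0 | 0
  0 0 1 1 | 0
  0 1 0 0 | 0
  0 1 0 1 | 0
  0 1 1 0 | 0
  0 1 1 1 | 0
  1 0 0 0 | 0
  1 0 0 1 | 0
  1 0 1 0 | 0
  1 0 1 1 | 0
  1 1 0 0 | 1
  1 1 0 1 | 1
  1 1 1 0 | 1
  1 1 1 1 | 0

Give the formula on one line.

  ~d = 1010101010101010
  ~c = 1100110011001100
  (~d | ~c) = 1110111011101110
  ~a = 1111111100000000
  ((~d | ~c) | ~a) = 1111111111101110
  (a & ((~d | ~c) | ~a)) = 0000000011101110
  ((a & ((~d | ~c) | ~a)) & b) = 0000000000001110

((a & ((~d | ~c) | ~a)) & b)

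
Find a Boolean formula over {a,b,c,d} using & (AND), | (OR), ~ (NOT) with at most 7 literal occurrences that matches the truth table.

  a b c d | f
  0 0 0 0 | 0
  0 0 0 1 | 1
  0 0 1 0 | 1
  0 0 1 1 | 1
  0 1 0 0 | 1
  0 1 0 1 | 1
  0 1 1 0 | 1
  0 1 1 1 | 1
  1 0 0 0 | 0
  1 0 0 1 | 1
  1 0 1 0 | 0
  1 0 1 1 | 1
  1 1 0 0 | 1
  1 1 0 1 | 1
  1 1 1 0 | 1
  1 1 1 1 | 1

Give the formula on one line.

  (b | d) = 0101111101011111
  ~a = 1111111100000000
  (c | d) = 0111011101110111
  (~a & (c | d)) = 0111011100000000
  ((b | d) | (~a & (c | d))) = 0111111101011111

((b | d) | (~a & (c | d)))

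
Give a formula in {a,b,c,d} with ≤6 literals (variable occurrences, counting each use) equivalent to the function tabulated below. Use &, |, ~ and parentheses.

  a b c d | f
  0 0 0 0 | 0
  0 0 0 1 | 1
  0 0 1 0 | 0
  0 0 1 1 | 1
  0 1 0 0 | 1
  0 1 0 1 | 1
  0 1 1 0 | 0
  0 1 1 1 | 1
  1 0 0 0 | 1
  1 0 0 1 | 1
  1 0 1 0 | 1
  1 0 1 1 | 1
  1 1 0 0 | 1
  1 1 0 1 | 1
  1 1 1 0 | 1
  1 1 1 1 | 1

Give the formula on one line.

  ~c = 1100110011001100
  (b & ~c) = 0000110000001100
  (a | (b & ~c)) = 0000110011111111
  ((a | (b & ~c)) | d) = 0101110111111111

((a | (b & ~c)) | d)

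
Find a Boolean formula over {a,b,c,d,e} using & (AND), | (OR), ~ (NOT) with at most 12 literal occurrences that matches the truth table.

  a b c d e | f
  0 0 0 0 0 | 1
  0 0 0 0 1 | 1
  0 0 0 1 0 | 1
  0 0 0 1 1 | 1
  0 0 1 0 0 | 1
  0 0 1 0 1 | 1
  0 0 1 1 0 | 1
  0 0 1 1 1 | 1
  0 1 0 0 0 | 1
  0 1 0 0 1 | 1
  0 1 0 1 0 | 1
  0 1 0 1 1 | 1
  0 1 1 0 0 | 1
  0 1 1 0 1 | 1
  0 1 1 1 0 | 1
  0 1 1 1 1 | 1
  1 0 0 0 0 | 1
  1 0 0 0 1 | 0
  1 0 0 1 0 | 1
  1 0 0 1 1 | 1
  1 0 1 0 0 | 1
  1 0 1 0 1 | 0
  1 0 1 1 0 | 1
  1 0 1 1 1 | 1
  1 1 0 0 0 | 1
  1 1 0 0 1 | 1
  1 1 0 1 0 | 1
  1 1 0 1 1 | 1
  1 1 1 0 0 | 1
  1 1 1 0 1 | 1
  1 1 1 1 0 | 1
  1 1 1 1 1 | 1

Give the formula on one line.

  ~e = 10101010101010101010101010101010
  (~e & c) = 00001010000010100000101000001010
  ~c = 11110000111100001111000011110000
  (a & e) = 00000000000000000101010101010101
  (~c | (a & e)) = 11110000111100001111010111110101
  ((~c | (a & e)) & ~e) = 10100000101000001010000010100000
  ((~e & c) | ((~c | (a & e)) & ~e)) = 10101010101010101010101010101010
  ~a = 11111111111111110000000000000000
  (~a | d) = 11111111111111110011001100110011
  ((~a | d) | b) = 11111111111111110011001111111111
  (((~e & c) | ((~c | (a & e)) & ~e)) | ((~a | d) | b)) = 11111111111111111011101111111111

(((~e & c) | ((~c | (a & e)) & ~e)) | ((~a | d) | b))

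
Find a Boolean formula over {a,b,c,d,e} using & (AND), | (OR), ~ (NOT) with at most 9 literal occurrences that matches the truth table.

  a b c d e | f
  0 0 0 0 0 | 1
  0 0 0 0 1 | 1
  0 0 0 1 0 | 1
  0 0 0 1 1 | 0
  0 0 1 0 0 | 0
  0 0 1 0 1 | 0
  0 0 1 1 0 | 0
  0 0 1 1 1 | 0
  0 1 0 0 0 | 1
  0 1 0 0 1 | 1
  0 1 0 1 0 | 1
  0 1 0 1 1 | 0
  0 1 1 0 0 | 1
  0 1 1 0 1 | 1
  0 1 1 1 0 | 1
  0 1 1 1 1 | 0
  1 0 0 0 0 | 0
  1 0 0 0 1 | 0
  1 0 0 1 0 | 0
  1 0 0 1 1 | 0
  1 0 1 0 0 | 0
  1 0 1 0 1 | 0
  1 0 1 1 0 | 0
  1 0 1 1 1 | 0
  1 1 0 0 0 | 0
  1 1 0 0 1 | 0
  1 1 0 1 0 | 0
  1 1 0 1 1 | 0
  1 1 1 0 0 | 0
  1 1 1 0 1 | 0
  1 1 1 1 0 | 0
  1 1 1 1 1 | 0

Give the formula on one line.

  ~a = 11111111111111110000000000000000
  (b & ~a) = 00000000111111110000000000000000
  ~c = 11110000111100001111000011110000
  (~a & ~c) = 11110000111100000000000000000000
  ((b & ~a) | (~a & ~c)) = 11110000111111110000000000000000
  ~d = 11001100110011001100110011001100
  ~e = 10101010101010101010101010101010
  (~d | ~e) = 11101110111011101110111011101110
  (((b & ~a) | (~a & ~c)) & (~d | ~e)) = 11100000111011100000000000000000

(((b & ~a) | (~a & ~c)) & (~d | ~e))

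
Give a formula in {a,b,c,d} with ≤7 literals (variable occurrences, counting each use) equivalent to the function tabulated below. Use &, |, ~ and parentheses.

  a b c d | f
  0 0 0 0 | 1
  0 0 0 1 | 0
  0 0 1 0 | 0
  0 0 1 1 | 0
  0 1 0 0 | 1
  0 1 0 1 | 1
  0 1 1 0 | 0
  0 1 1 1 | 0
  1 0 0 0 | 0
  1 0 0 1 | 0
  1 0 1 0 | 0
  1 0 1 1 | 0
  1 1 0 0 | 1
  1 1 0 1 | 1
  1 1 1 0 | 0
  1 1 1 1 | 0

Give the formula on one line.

(~c & ((~a & ~d) | b))

  ~c = 1100110011001100
  ~a = 1111111100000000
  ~d = 1010101010101010
  (~a & ~d) = 1010101000000000
  ((~a & ~d) | b) = 1010111100001111
  (~c & ((~a & ~d) | b)) = 1000110000001100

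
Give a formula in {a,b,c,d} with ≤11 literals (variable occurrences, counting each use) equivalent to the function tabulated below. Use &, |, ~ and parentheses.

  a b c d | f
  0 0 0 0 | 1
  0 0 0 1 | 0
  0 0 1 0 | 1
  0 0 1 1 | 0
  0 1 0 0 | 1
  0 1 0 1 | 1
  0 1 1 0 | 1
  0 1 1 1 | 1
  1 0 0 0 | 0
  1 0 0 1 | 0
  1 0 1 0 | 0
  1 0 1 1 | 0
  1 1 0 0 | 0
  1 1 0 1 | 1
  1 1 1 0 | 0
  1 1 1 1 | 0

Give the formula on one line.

((((~d & b) | (~b & ~d)) | b) & (~a | (~c & d)))

  ~d = 1010101010101010
  (~d & b) = 0000101000001010
  ~b = 1111000011110000
  (~b & ~d) = 1010000010100000
  ((~d & b) | (~b & ~d)) = 1010101010101010
  (((~d & b) | (~b & ~d)) | b) = 1010111110101111
  ~a = 1111111100000000
  ~c = 1100110011001100
  (~c & d) = 0100010001000100
  (~a | (~c & d)) = 1111111101000100
  ((((~d & b) | (~b & ~d)) | b) & (~a | (~c & d))) = 1010111100000100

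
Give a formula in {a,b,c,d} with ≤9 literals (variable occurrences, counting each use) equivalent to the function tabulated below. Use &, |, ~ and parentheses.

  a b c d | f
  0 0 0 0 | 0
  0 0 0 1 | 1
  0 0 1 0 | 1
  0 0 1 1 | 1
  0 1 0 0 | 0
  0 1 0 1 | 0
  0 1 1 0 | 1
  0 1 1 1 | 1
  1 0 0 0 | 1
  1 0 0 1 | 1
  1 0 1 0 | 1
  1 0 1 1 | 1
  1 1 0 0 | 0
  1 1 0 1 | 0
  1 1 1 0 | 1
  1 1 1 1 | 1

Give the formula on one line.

(((c | a) & (~b | (c & d))) | ((~b & d) | c))

  (c | a) = 0011001111111111
  ~b = 1111000011110000
  (c & d) = 0001000100010001
  (~b | (c & d)) = 1111000111110001
  ((c | a) & (~b | (c & d))) = 0011000111110001
  (~b & d) = 0101000001010000
  ((~b & d) | c) = 0111001101110011
  (((c | a) & (~b | (c & d))) | ((~b & d) | c)) = 0111001111110011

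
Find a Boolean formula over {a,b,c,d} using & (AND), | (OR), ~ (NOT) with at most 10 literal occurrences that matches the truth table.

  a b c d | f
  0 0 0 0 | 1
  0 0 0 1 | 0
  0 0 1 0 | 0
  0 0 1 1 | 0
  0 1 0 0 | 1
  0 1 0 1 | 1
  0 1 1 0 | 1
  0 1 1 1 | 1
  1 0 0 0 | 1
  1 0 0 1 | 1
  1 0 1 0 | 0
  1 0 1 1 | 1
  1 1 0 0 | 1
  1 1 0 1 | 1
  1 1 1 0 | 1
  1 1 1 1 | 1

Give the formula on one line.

  ~b = 1111000011110000
  ~c = 1100110011001100
  (~b & ~c) = 1100000011000000
  ((~b & ~c) | b) = 1100111111001111
  (d | ((~b & ~c) | b)) = 1101111111011111
  (b | a) = 0000111111111111
  ~d = 1010101010101010
  ((b | a) | ~d) = 1010111111111111
  ((d | ((~b & ~c) | b)) & ((b | a) | ~d)) = 1000111111011111

((d | ((~b & ~c) | b)) & ((b | a) | ~d))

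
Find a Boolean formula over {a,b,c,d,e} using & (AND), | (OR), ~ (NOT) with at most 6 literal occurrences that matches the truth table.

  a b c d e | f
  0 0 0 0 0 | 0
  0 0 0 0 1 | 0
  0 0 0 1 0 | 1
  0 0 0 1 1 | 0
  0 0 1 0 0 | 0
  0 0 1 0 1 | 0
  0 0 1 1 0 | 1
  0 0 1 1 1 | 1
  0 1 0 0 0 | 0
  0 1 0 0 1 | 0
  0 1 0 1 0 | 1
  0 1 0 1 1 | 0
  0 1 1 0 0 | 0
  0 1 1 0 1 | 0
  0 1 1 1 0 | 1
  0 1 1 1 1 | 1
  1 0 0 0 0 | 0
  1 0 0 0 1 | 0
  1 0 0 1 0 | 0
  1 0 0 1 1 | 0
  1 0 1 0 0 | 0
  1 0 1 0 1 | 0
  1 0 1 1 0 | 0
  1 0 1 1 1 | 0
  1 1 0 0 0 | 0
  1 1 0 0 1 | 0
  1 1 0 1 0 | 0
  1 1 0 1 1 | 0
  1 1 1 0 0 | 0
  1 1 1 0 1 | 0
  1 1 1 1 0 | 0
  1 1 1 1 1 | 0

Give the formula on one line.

((~a & d) & (~e | c))

  ~a = 11111111111111110000000000000000
  (~a & d) = 00110011001100110000000000000000
  ~e = 10101010101010101010101010101010
  (~e | c) = 10101111101011111010111110101111
  ((~a & d) & (~e | c)) = 00100011001000110000000000000000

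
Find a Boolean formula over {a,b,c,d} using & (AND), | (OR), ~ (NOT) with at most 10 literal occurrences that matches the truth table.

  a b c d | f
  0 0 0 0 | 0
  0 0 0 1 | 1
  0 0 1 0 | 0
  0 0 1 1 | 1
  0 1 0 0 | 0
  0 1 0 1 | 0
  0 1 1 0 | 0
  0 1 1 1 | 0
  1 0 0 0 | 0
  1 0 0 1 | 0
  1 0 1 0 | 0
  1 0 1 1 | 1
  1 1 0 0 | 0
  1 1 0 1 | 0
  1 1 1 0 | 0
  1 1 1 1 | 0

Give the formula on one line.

  ~b = 1111000011110000
  (b & c) = 0000001100000011
  ~a = 1111111100000000
  ~d = 1010101010101010
  (~a | ~d) = 1111111110101010
  ((b & c) | (~a | ~d)) = 1111111110101011
  (b & ((b & c) | (~a | ~d))) = 0000111100001011
  (~a | c) = 1111111100110011
  ((~a | c) & d) = 0101010100010001
  ((b & ((b & c) | (~a | ~d))) | ((~a | c) & d)) = 0101111100011011
  (~b & ((b & ((b & c) | (~a | ~d))) | ((~a | c) & d))) = 0101000000010000

(~b & ((b & ((b & c) | (~a | ~d))) | ((~a | c) & d)))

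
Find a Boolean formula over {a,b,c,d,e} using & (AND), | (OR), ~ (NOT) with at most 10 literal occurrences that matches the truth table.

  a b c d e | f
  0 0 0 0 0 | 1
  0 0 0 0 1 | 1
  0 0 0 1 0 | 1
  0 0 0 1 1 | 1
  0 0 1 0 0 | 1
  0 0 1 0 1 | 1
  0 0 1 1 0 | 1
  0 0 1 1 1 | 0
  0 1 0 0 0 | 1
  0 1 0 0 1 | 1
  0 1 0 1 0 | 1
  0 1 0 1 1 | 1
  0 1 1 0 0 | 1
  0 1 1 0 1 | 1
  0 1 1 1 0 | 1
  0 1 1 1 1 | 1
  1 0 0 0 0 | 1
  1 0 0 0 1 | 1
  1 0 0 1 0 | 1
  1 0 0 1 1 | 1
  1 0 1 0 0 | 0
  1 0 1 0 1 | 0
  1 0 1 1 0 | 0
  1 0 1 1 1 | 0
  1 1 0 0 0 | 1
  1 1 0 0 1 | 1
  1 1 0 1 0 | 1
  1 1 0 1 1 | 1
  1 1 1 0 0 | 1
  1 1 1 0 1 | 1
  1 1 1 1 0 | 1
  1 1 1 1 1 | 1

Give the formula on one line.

((b | ((~a & (~d | ~c)) | ~c)) | (b | (~a & ~e)))

  ~a = 11111111111111110000000000000000
  ~d = 11001100110011001100110011001100
  ~c = 11110000111100001111000011110000
  (~d | ~c) = 11111100111111001111110011111100
  (~a & (~d | ~c)) = 11111100111111000000000000000000
  ((~a & (~d | ~c)) | ~c) = 11111100111111001111000011110000
  (b | ((~a & (~d | ~c)) | ~c)) = 11111100111111111111000011111111
  ~e = 10101010101010101010101010101010
  (~a & ~e) = 10101010101010100000000000000000
  (b | (~a & ~e)) = 10101010111111110000000011111111
  ((b | ((~a & (~d | ~c)) | ~c)) | (b | (~a & ~e))) = 11111110111111111111000011111111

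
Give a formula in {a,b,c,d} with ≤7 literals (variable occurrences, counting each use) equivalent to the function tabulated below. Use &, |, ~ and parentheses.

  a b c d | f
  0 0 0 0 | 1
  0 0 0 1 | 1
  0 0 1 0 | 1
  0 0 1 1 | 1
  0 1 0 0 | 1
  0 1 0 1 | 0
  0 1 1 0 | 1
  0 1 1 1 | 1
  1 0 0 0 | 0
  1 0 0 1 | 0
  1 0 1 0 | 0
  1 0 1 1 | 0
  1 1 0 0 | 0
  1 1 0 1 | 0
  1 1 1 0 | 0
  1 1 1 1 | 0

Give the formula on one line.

(~a & ((~b | ~d) | c))

  ~a = 1111111100000000
  ~b = 1111000011110000
  ~d = 1010101010101010
  (~b | ~d) = 1111101011111010
  ((~b | ~d) | c) = 1111101111111011
  (~a & ((~b | ~d) | c)) = 1111101100000000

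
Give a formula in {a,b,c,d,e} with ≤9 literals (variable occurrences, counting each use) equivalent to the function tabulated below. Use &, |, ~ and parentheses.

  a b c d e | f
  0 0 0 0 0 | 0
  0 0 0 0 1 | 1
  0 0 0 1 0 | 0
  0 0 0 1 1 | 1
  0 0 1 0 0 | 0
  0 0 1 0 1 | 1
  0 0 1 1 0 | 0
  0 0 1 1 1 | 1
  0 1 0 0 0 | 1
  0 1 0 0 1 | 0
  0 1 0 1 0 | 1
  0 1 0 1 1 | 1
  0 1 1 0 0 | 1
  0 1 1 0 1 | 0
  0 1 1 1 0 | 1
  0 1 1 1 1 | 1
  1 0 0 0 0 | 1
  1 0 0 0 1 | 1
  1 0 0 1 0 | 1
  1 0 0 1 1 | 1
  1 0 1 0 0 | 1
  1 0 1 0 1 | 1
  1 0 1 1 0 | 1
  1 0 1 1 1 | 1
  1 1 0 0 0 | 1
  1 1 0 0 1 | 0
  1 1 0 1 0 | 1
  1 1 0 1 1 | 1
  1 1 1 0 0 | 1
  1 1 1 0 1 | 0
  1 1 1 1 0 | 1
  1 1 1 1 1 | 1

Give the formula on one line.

(((e & ~b) | (d | ~e)) & ((a | e) | b))

  ~b = 11111111000000001111111100000000
  (e & ~b) = 01010101000000000101010100000000
  ~e = 10101010101010101010101010101010
  (d | ~e) = 10111011101110111011101110111011
  ((e & ~b) | (d | ~e)) = 11111111101110111111111110111011
  (a | e) = 01010101010101011111111111111111
  ((a | e) | b) = 01010101111111111111111111111111
  (((e & ~b) | (d | ~e)) & ((a | e) | b)) = 01010101101110111111111110111011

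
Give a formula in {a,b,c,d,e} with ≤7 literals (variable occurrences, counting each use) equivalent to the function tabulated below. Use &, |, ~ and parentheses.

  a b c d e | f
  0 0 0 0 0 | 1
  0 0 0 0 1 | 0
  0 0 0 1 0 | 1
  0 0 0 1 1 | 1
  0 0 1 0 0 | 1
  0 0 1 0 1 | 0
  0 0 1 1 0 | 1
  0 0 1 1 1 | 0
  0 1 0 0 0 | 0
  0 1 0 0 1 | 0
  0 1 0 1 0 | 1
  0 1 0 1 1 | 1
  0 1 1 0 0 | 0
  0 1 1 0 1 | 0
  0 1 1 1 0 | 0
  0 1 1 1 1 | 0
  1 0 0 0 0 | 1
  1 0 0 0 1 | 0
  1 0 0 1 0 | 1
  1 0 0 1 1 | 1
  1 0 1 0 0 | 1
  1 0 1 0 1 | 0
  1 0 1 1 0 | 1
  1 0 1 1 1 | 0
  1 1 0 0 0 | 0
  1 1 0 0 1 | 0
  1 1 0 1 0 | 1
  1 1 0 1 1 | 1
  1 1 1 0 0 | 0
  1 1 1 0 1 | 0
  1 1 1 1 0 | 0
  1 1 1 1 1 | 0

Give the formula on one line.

  ~c = 11110000111100001111000011110000
  (~c & d) = 00110000001100000011000000110000
  ~b = 11111111000000001111111100000000
  ~e = 10101010101010101010101010101010
  (~b & ~e) = 10101010000000001010101000000000
  ((~c & d) | (~b & ~e)) = 10111010001100001011101000110000

((~c & d) | (~b & ~e))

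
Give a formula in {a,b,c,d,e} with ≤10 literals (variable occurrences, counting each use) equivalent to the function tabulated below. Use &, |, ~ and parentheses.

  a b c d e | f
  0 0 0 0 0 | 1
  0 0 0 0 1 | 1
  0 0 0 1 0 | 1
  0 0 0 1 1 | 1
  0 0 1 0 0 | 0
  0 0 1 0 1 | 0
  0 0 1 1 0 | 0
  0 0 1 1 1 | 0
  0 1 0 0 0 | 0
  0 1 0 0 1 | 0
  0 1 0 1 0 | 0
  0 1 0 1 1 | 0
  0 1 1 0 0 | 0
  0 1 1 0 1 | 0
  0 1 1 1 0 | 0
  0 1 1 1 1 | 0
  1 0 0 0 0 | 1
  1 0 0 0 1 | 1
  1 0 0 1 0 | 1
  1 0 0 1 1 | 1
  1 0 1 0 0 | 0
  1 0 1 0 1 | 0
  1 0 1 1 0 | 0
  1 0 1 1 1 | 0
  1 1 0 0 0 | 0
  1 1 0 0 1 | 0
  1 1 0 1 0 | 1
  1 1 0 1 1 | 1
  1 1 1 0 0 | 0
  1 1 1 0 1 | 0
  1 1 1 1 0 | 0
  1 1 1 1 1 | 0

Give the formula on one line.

((~c & ~b) | ((((c | d) & b) & a) & ((~d & ~a) | ~c)))

  ~c = 11110000111100001111000011110000
  ~b = 11111111000000001111111100000000
  (~c & ~b) = 11110000000000001111000000000000
  (c | d) = 00111111001111110011111100111111
  ((c | d) & b) = 00000000001111110000000000111111
  (((c | d) & b) & a) = 00000000000000000000000000111111
  ~d = 11001100110011001100110011001100
  ~a = 11111111111111110000000000000000
  (~d & ~a) = 11001100110011000000000000000000
  ((~d & ~a) | ~c) = 11111100111111001111000011110000
  ((((c | d) & b) & a) & ((~d & ~a) | ~c)) = 00000000000000000000000000110000
  ((~c & ~b) | ((((c | d) & b) & a) & ((~d & ~a) | ~c))) = 11110000000000001111000000110000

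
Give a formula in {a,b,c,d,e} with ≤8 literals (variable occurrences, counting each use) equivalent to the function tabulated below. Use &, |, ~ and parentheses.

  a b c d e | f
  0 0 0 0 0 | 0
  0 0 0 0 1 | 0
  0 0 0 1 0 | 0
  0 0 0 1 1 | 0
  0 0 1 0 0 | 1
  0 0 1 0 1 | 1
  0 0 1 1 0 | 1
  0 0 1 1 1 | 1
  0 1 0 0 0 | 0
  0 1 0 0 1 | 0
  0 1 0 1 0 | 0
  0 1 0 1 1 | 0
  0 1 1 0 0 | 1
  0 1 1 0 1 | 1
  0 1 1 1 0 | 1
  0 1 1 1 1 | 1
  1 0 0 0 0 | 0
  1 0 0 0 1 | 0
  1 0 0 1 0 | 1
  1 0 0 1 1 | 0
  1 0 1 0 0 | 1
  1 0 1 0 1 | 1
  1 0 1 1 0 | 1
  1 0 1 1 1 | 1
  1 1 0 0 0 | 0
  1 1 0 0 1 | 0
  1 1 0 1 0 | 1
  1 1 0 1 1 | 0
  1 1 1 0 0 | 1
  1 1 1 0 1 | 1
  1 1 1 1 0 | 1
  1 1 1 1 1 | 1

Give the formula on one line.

  (a | c) = 00001111000011111111111111111111
  ~e = 10101010101010101010101010101010
  (d & ~e) = 00100010001000100010001000100010
  ~a = 11111111111111110000000000000000
  (c | ~a) = 11111111111111110000111100001111
  ((d & ~e) | (c | ~a)) = 11111111111111110010111100101111
  ((a | c) & ((d & ~e) | (c | ~a))) = 00001111000011110010111100101111

((a | c) & ((d & ~e) | (c | ~a)))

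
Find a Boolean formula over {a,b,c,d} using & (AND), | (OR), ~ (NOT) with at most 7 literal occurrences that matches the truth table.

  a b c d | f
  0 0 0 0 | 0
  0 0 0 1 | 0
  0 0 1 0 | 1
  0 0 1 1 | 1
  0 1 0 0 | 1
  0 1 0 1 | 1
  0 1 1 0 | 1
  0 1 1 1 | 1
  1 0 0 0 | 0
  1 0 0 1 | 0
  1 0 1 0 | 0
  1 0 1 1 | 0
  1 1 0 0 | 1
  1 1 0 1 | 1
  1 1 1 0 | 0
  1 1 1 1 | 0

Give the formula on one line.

((~a & c) | (~c & b))

  ~a = 1111111100000000
  (~a & c) = 0011001100000000
  ~c = 1100110011001100
  (~c & b) = 0000110000001100
  ((~a & c) | (~c & b)) = 0011111100001100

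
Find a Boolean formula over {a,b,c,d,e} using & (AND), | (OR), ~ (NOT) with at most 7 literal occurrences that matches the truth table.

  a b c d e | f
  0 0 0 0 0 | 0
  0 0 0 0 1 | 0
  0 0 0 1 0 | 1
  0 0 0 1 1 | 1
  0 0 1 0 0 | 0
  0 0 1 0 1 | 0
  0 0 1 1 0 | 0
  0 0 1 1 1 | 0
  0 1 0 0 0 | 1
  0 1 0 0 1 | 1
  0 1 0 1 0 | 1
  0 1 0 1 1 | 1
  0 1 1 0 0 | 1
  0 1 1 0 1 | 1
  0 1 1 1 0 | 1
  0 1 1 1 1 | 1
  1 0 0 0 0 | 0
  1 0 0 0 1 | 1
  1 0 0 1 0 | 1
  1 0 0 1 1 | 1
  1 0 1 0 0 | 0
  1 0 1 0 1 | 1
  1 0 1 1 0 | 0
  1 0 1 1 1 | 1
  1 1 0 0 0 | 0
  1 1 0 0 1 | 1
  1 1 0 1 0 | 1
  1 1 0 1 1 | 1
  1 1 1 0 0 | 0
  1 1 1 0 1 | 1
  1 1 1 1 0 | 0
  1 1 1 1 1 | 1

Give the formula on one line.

  (e & a) = 00000000000000000101010101010101
  ~c = 11110000111100001111000011110000
  (c | d) = 00111111001111110011111100111111
  (~c & (c | d)) = 00110000001100000011000000110000
  ((e & a) | (~c & (c | d))) = 00110000001100000111010101110101
  ~a = 11111111111111110000000000000000
  (~a & b) = 00000000111111110000000000000000
  (((e & a) | (~c & (c | d))) | (~a & b)) = 00110000111111110111010101110101

(((e & a) | (~c & (c | d))) | (~a & b))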